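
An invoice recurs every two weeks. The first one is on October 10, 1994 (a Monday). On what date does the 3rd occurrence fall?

November 7, 1994

The 3rd occurrence is 2 intervals after the first: 2 × 14 = 28 days after October 10, 1994.
October has 31 days — 21 days to the end of October leaves 7.
7 days into November → November 7, 1994.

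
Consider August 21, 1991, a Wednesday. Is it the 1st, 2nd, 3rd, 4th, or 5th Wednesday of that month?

3rd

Day 21 falls in week ⌈21/7⌉ of the month.
Days 1–7 hold the 1st Wednesday, 8–14 the 2nd, 15–21 the 3rd, 22–28 the 4th, 29–31 the 5th.
21 is in the range for the 3rd.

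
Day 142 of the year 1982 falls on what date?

Jan has 31 days (142 − 31 = 111 remain).
Feb has 28 days (111 − 28 = 83 remain).
Mar has 31 days (83 − 31 = 52 remain).
Apr has 30 days (52 − 30 = 22 remain).
22 into May → May 22.

May 22, 1982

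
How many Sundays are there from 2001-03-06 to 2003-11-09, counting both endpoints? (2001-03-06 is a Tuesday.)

140

2001-03-06 is a Tuesday; the first Sunday on or after it is 2001-03-11 (5 days later).
From 2001-03-11 to 2003-11-09: 295 + 365 + 313 = 973 days (rest of 2001, 2002, to 2003-11-09 in 2003).
973 ÷ 7 = 139 full weeks with remainder 0, so 139 more Sundays after the first → 140.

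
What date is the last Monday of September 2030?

September 30, 2030

The first Monday of September 2030 is September 2.
September 2030 has 30 days. Adding weeks: 2, 9, 16, 23, 30 — the last one ≤ 30 is the 30th.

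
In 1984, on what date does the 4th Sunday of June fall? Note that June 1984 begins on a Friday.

June 24, 1984

June 1984 begins on a Friday, so the first Sunday is June 3 (2 days later).
The 4th Sunday is 3 weeks later: 3 + 21 = 24.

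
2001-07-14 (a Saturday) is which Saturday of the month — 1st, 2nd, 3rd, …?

Day 14 falls in week ⌈14/7⌉ of the month.
Days 1–7 hold the 1st Saturday, 8–14 the 2nd, 15–21 the 3rd, 22–28 the 4th, 29–31 the 5th.
14 is in the range for the 2nd.

2nd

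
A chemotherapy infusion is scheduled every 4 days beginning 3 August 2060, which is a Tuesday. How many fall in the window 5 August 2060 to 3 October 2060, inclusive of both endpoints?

Occurrences land 4·i days after 3 August 2060 for i = 0, 1, 2, …
5 August 2060 is 2 days after the start; 2 ÷ 4 = 0 remainder 2; since the remainder is 2, round up to i = 1. First occurrence in the window: #2 on 7 August 2060 (1×4 = 4 days in).
3 October 2060 is 61 days after the start; 61 ÷ 4 = 15 remainder 1. Last occurrence in the window: #16 on 2 October 2060.
Occurrences #2 through #16: 15 in total.

15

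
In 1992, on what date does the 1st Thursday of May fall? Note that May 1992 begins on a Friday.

1992-05-07

May 1992 begins on a Friday, so the first Thursday is May 7 (6 days later).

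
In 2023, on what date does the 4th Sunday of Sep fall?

Sep 2023 begins on a Friday, so the first Sunday is Sep 3 (2 days later).
The 4th Sunday is 3 weeks later: 3 + 21 = 24.

Sep 24, 2023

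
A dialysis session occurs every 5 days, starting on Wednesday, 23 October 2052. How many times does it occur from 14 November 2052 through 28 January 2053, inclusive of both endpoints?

15

Occurrences land 5·i days after 23 October 2052 for i = 0, 1, 2, …
14 November 2052 is 22 days after the start; 22 ÷ 5 = 4 remainder 2; since the remainder is 2, round up to i = 5. First occurrence in the window: #6 on 17 November 2052 (5×5 = 25 days in).
28 January 2053 is 97 days after the start; 97 ÷ 5 = 19 remainder 2. Last occurrence in the window: #20 on 26 January 2053.
Occurrences #6 through #20: 15 in total.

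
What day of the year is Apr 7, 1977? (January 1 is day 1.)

Days in months before Apr: 31 + 28 + 31 = 90.
Plus 7 days into Apr → day 97.

97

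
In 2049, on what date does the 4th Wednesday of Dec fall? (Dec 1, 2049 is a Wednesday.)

Dec 2049 begins on a Wednesday, so the first Wednesday is Dec 1.
The 4th Wednesday is 3 weeks later: 1 + 21 = 22.

Dec 22, 2049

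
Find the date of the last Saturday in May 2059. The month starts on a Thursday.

31 May 2059

May 2059 begins on a Thursday, so the first Saturday is May 3 (2 days later).
May 2059 has 31 days. Adding weeks: 3, 10, 17, 24, 31 — the last one ≤ 31 is the 31st.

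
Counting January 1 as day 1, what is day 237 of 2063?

January has 31 days (237 − 31 = 206 remain).
February has 28 days (206 − 28 = 178 remain).
March has 31 days (178 − 31 = 147 remain).
April has 30 days (147 − 30 = 117 remain).
May has 31 days (117 − 31 = 86 remain).
June has 30 days (86 − 30 = 56 remain).
July has 31 days (56 − 31 = 25 remain).
25 into August → August 25.

2063-08-25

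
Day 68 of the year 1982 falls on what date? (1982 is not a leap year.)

January has 31 days (68 − 31 = 37 remain).
February has 28 days (37 − 28 = 9 remain).
9 into March → March 9.

1982-03-09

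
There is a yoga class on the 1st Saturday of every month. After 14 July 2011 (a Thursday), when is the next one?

6 August 2011

July 2011 starts on a Friday, so its 1st Saturday is 2 July 2011 (1 day in).
That is not after 14 July 2011, so look at August 2011.
August 2011 starts on a Monday, so its 1st Saturday is 6 August 2011 (5 days in).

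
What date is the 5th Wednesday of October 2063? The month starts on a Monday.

2063-10-31

October 2063 begins on a Monday, so the first Wednesday is October 3 (2 days later).
The 5th Wednesday is 4 weeks later: 3 + 28 = 31.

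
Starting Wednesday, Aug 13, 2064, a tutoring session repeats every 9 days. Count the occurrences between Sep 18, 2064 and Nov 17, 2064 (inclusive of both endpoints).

Occurrences land 9·i days after Aug 13, 2064 for i = 0, 1, 2, …
Sep 18, 2064 is 36 days after the start; 36 ÷ 9 = 4 remainder 0. First occurrence in the window: #5 on Sep 18, 2064 (4×9 = 36 days in).
Nov 17, 2064 is 96 days after the start; 96 ÷ 9 = 10 remainder 6. Last occurrence in the window: #11 on Nov 11, 2064.
Occurrences #5 through #11: 7 in total.

7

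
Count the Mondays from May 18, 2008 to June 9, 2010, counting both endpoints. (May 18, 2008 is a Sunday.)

108

May 18, 2008 is a Sunday; the first Monday on or after it is May 19, 2008 (1 day later).
From May 19, 2008 to June 9, 2010: 226 + 365 + 160 = 751 days (rest of 2008, 2009, to June 9, 2010 in 2010).
751 ÷ 7 = 107 full weeks with remainder 2, so 107 more Mondays after the first → 108.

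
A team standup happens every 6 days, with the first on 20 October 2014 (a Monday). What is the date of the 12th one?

The 12th occurrence is 11 intervals after the first: 11 × 6 = 66 days after 20 October 2014.
October has 31 days — 11 days to the end of October leaves 55.
November has 30 days (25 left).
25 days into December → 25 December 2014.

25 December 2014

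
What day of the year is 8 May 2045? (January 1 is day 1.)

128

Days in months before May: 31 + 28 + 31 + 30 = 120.
Plus 8 days into May → day 128.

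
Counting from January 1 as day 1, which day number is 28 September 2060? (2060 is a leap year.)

272

Days in months before September: 31 + 29 + 31 + 30 + 31 + 30 + 31 + 31 = 244.
Plus 28 days into September → day 272.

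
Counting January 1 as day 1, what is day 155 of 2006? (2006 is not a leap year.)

Jun 4, 2006

Jan has 31 days (155 − 31 = 124 remain).
Feb has 28 days (124 − 28 = 96 remain).
Mar has 31 days (96 − 31 = 65 remain).
Apr has 30 days (65 − 30 = 35 remain).
May has 31 days (35 − 31 = 4 remain).
4 into Jun → Jun 4.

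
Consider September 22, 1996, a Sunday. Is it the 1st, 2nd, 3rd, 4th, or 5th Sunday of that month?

Day 22 falls in week ⌈22/7⌉ of the month.
Days 1–7 hold the 1st Sunday, 8–14 the 2nd, 15–21 the 3rd, 22–28 the 4th, 29–31 the 5th.
22 is in the range for the 4th.

4th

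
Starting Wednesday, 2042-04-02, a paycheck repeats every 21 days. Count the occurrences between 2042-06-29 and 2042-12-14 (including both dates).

Occurrences land 21·i days after 2042-04-02 for i = 0, 1, 2, …
2042-06-29 is 88 days after the start; 88 ÷ 21 = 4 remainder 4; since the remainder is 4, round up to i = 5. First occurrence in the window: #6 on 2042-07-16 (5×21 = 105 days in).
2042-12-14 is 256 days after the start; 256 ÷ 21 = 12 remainder 4. Last occurrence in the window: #13 on 2042-12-10.
Occurrences #6 through #13: 8 in total.

8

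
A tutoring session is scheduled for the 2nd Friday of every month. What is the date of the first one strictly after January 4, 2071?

January 9, 2071

January 2071 starts on a Thursday; its first Friday is the 2nd, so the 2nd Friday is the 9th — January 9, 2071.
January 9, 2071 is after January 4, 2071, so that is the next one.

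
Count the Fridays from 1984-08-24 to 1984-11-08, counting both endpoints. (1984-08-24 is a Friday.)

11

1984-08-24 is a Friday; the first Friday on or after it is 1984-08-24.
From 1984-08-24 to 1984-11-08: 7 + 30 + 31 + 8 = 76 days (rest of August, September, October, November).
76 ÷ 7 = 10 full weeks with remainder 6, so 10 more Fridays after the first → 11.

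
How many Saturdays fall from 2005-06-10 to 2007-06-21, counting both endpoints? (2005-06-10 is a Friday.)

106

2005-06-10 is a Friday; the first Saturday on or after it is 2005-06-11 (1 day later).
From 2005-06-11 to 2007-06-21: 203 + 365 + 172 = 740 days (rest of 2005, 2006, to 2007-06-21 in 2007).
740 ÷ 7 = 105 full weeks with remainder 5, so 105 more Saturdays after the first → 106.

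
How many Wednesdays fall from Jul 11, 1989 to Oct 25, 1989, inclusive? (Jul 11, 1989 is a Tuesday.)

16

Jul 11, 1989 is a Tuesday; the first Wednesday on or after it is Jul 12, 1989 (1 day later).
From Jul 12, 1989 to Oct 25, 1989: 19 + 31 + 30 + 25 = 105 days (rest of Jul, Aug, Sep, Oct).
105 ÷ 7 = 15 full weeks with remainder 0, so 15 more Wednesdays after the first → 16.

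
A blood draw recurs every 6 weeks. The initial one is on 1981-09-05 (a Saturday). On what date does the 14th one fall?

1983-03-05

The 14th occurrence is 13 intervals after the first: 13 × 42 = 546 days after 1981-09-05.
September has 30 days — 25 days to the end of September leaves 521.
From end of September to end of 1981 is 92 days (429 left).
1982 has 365 days (64 left).
January has 31 days (33 left).
February has 28 days (5 left).
5 days into March → 1983-03-05.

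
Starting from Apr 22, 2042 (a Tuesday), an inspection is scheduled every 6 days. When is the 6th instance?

The 6th occurrence is 5 intervals after the first: 5 × 6 = 30 days after Apr 22, 2042.
Apr has 30 days — 8 days to the end of Apr leaves 22.
22 days into May → May 22, 2042.

May 22, 2042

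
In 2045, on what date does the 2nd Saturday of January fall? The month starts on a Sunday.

January 2045 begins on a Sunday, so the first Saturday is January 7 (6 days later).
The 2nd Saturday is 1 weeks later: 7 + 7 = 14.

January 14, 2045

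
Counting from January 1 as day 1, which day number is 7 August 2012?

Days in months before August: 31 + 29 + 31 + 30 + 31 + 30 + 31 = 213.
Plus 7 days into August → day 220.

220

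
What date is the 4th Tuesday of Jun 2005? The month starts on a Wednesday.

Jun 28, 2005

Jun 2005 begins on a Wednesday, so the first Tuesday is Jun 7 (6 days later).
The 4th Tuesday is 3 weeks later: 7 + 21 = 28.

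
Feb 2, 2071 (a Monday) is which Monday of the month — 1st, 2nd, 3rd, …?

1st

Day 2 falls in week ⌈2/7⌉ of the month.
Days 1–7 hold the 1st Monday, 8–14 the 2nd, 15–21 the 3rd, 22–28 the 4th, 29–31 the 5th.
2 is in the range for the 1st.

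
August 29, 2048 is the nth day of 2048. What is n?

Days in months before August: 31 + 29 + 31 + 30 + 31 + 30 + 31 = 213.
Plus 29 days into August → day 242.

242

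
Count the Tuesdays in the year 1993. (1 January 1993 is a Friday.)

1 January 1993 is a Friday; the first Tuesday on or after it is 5 January 1993 (4 days later).
From 5 January 1993 to 31 December 1993: 26 + 28 + 31 + 30 + 31 + 30 + 31 + 31 + 30 + 31 + 30 + 31 = 360 days (rest of January, February, March, April, May, June, July, August, September, October, November, December).
360 ÷ 7 = 51 full weeks with remainder 3, so 51 more Tuesdays after the first → 52.

52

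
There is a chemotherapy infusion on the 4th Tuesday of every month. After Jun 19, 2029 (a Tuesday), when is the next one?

Jun 2029 starts on a Friday; its first Tuesday is the 5th, so the 4th Tuesday is the 26th — Jun 26, 2029.
Jun 26, 2029 is after Jun 19, 2029, so that is the next one.

Jun 26, 2029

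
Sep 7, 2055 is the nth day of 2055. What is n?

250

Days in months before Sep: 31 + 28 + 31 + 30 + 31 + 30 + 31 + 31 = 243.
Plus 7 days into Sep → day 250.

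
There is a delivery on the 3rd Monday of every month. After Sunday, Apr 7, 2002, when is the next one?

Apr 2002 starts on a Monday; its first Monday is the 1st, so the 3rd Monday is the 15th — Apr 15, 2002.
Apr 15, 2002 is after Apr 7, 2002, so that is the next one.

Apr 15, 2002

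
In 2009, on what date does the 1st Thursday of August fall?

August 6, 2009

August 2009 begins on a Saturday, so the first Thursday is August 6 (5 days later).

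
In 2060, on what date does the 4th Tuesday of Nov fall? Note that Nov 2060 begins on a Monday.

Nov 2060 begins on a Monday, so the first Tuesday is Nov 2 (1 day later).
The 4th Tuesday is 3 weeks later: 2 + 21 = 23.

Nov 23, 2060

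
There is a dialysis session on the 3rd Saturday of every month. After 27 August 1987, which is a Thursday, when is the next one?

August 1987 starts on a Saturday; its first Saturday is the 1st, so the 3rd Saturday is the 15th — 15 August 1987.
That is not after 27 August 1987, so look at September 1987.
September 1987 starts on a Tuesday; its first Saturday is the 5th, so the 3rd Saturday is the 19th — 19 September 1987.

19 September 1987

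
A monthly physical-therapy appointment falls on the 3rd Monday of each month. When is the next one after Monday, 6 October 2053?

20 October 2053

October 2053 starts on a Wednesday; its first Monday is the 6th, so the 3rd Monday is the 20th — 20 October 2053.
20 October 2053 is after 6 October 2053, so that is the next one.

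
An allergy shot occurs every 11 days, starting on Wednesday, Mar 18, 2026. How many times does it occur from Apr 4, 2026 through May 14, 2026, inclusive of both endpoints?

4

Occurrences land 11·i days after Mar 18, 2026 for i = 0, 1, 2, …
Apr 4, 2026 is 17 days after the start; 17 ÷ 11 = 1 remainder 6; since the remainder is 6, round up to i = 2. First occurrence in the window: #3 on Apr 9, 2026 (2×11 = 22 days in).
May 14, 2026 is 57 days after the start; 57 ÷ 11 = 5 remainder 2. Last occurrence in the window: #6 on May 12, 2026.
Occurrences #3 through #6: 4 in total.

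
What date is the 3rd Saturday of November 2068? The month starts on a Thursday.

November 2068 begins on a Thursday, so the first Saturday is November 3 (2 days later).
The 3rd Saturday is 2 weeks later: 3 + 14 = 17.

November 17, 2068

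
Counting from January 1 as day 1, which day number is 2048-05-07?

Days in months before May: 31 + 29 + 31 + 30 = 121.
Plus 7 days into May → day 128.

128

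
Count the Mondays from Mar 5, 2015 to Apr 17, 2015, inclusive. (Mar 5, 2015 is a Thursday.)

Mar 5, 2015 is a Thursday; the first Monday on or after it is Mar 9, 2015 (4 days later).
From Mar 9, 2015 to Apr 17, 2015: 22 + 17 = 39 days (rest of Mar, Apr).
39 ÷ 7 = 5 full weeks with remainder 4, so 5 more Mondays after the first → 6.

6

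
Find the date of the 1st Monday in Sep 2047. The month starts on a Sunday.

Sep 2, 2047

Sep 2047 begins on a Sunday, so the first Monday is Sep 2 (1 day later).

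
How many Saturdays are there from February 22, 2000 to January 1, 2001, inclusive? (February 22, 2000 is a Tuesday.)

45

February 22, 2000 is a Tuesday; the first Saturday on or after it is February 26, 2000 (4 days later).
From February 26, 2000 to January 1, 2001: 309 + 1 = 310 days (rest of 2000, to January 1, 2001 in 2001).
310 ÷ 7 = 44 full weeks with remainder 2, so 44 more Saturdays after the first → 45.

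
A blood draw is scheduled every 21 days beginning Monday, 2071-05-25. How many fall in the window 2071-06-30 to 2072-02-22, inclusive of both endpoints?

12

Occurrences land 21·i days after 2071-05-25 for i = 0, 1, 2, …
2071-06-30 is 36 days after the start; 36 ÷ 21 = 1 remainder 15; since the remainder is 15, round up to i = 2. First occurrence in the window: #3 on 2071-07-06 (2×21 = 42 days in).
2072-02-22 is 273 days after the start; 273 ÷ 21 = 13 remainder 0. Last occurrence in the window: #14 on 2072-02-22.
Occurrences #3 through #14: 12 in total.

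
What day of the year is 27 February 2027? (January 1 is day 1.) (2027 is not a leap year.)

58

Days in months before February: 31 = 31.
Plus 27 days into February → day 58.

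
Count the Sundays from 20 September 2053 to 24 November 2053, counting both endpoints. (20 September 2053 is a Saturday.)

10

20 September 2053 is a Saturday; the first Sunday on or after it is 21 September 2053 (1 day later).
From 21 September 2053 to 24 November 2053: 9 + 31 + 24 = 64 days (rest of September, October, November).
64 ÷ 7 = 9 full weeks with remainder 1, so 9 more Sundays after the first → 10.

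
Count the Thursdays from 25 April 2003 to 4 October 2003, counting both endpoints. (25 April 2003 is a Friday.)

25 April 2003 is a Friday; the first Thursday on or after it is 1 May 2003 (6 days later).
From 1 May 2003 to 4 October 2003: 30 + 30 + 31 + 31 + 30 + 4 = 156 days (rest of May, June, July, August, September, October).
156 ÷ 7 = 22 full weeks with remainder 2, so 22 more Thursdays after the first → 23.

23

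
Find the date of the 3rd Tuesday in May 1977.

The first Tuesday of May 1977 is May 3.
The 3rd Tuesday is 2 weeks later: 3 + 14 = 17.

May 17, 1977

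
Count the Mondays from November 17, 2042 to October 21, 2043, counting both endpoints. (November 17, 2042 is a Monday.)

November 17, 2042 is a Monday; the first Monday on or after it is November 17, 2042.
From November 17, 2042 to October 21, 2043: 44 + 294 = 338 days (rest of 2042, to October 21, 2043 in 2043).
338 ÷ 7 = 48 full weeks with remainder 2, so 48 more Mondays after the first → 49.

49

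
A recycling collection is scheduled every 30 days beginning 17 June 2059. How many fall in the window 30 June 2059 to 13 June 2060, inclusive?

Occurrences land 30·i days after 17 June 2059 for i = 0, 1, 2, …
30 June 2059 is 13 days after the start; 13 ÷ 30 = 0 remainder 13; since the remainder is 13, round up to i = 1. First occurrence in the window: #2 on 17 July 2059 (1×30 = 30 days in).
13 June 2060 is 362 days after the start; 362 ÷ 30 = 12 remainder 2. Last occurrence in the window: #13 on 11 June 2060.
Occurrences #2 through #13: 12 in total.

12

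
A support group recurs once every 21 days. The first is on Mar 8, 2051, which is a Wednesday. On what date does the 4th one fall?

May 10, 2051

The 4th occurrence is 3 intervals after the first: 3 × 21 = 63 days after Mar 8, 2051.
Mar has 31 days — 23 days to the end of Mar leaves 40.
Apr has 30 days (10 left).
10 days into May → May 10, 2051.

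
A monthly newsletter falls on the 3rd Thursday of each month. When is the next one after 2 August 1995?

August 1995 starts on a Tuesday; its first Thursday is the 3rd, so the 3rd Thursday is the 17th — 17 August 1995.
17 August 1995 is after 2 August 1995, so that is the next one.

17 August 1995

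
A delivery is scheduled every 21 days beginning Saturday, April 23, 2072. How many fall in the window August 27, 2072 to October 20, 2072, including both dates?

Occurrences land 21·i days after April 23, 2072 for i = 0, 1, 2, …
August 27, 2072 is 126 days after the start; 126 ÷ 21 = 6 remainder 0. First occurrence in the window: #7 on August 27, 2072 (6×21 = 126 days in).
October 20, 2072 is 180 days after the start; 180 ÷ 21 = 8 remainder 12. Last occurrence in the window: #9 on October 8, 2072.
Occurrences #7 through #9: 3 in total.

3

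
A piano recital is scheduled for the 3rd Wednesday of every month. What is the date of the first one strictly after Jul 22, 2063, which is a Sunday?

Aug 15, 2063

Jul 2063 starts on a Sunday; its first Wednesday is the 4th, so the 3rd Wednesday is the 18th — Jul 18, 2063.
That is not after Jul 22, 2063, so look at Aug 2063.
Aug 2063 starts on a Wednesday; its first Wednesday is the 1st, so the 3rd Wednesday is the 15th — Aug 15, 2063.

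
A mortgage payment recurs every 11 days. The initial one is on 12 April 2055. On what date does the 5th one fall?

The 5th occurrence is 4 intervals after the first: 4 × 11 = 44 days after 12 April 2055.
April has 30 days — 18 days to the end of April leaves 26.
26 days into May → 26 May 2055.

26 May 2055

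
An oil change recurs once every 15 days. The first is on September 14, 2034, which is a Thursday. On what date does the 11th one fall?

The 11th occurrence is 10 intervals after the first: 10 × 15 = 150 days after September 14, 2034.
September has 30 days — 16 days to the end of September leaves 134.
October has 31 days (103 left).
November has 30 days (73 left).
December has 31 days (42 left).
January has 31 days (11 left).
11 days into February → February 11, 2035.

February 11, 2035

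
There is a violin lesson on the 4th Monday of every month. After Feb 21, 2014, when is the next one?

Feb 2014 starts on a Saturday; its first Monday is the 3rd, so the 4th Monday is the 24th — Feb 24, 2014.
Feb 24, 2014 is after Feb 21, 2014, so that is the next one.

Feb 24, 2014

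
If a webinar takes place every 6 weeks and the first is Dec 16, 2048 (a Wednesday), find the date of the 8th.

The 8th occurrence is 7 intervals after the first: 7 × 42 = 294 days after Dec 16, 2048.
Dec has 31 days — 15 days to the end of Dec leaves 279.
Jan has 31 days (248 left).
Feb has 28 days (220 left).
Mar has 31 days (189 left).
Apr has 30 days (159 left).
May has 31 days (128 left).
Jun has 30 days (98 left).
Jul has 31 days (67 left).
Aug has 31 days (36 left).
Sep has 30 days (6 left).
6 days into Oct → Oct 6, 2049.

Oct 6, 2049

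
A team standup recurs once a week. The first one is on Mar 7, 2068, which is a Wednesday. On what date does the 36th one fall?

Nov 7, 2068

The 36th occurrence is 35 intervals after the first: 35 × 7 = 245 days after Mar 7, 2068.
Mar has 31 days — 24 days to the end of Mar leaves 221.
Apr has 30 days (191 left).
May has 31 days (160 left).
Jun has 30 days (130 left).
Jul has 31 days (99 left).
Aug has 31 days (68 left).
Sep has 30 days (38 left).
Oct has 31 days (7 left).
7 days into Nov → Nov 7, 2068.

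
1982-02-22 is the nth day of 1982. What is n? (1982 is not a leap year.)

53

Days in months before February: 31 = 31.
Plus 22 days into February → day 53.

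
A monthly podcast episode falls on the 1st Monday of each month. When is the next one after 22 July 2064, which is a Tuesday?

July 2064 starts on a Tuesday, so its 1st Monday is 7 July 2064 (6 days in).
That is not after 22 July 2064, so look at August 2064.
August 2064 starts on a Friday, so its 1st Monday is 4 August 2064 (3 days in).

4 August 2064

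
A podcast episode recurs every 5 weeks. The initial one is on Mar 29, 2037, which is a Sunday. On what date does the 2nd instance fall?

The 2nd occurrence is 1 interval after the first: 1 × 35 = 35 days after Mar 29, 2037.
Mar has 31 days — 2 days to the end of Mar leaves 33.
Apr has 30 days (3 left).
3 days into May → May 3, 2037.

May 3, 2037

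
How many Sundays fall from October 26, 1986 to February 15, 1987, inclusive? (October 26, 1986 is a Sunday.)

October 26, 1986 is a Sunday; the first Sunday on or after it is October 26, 1986.
From October 26, 1986 to February 15, 1987: 5 + 30 + 31 + 31 + 15 = 112 days (rest of October, November, December, January, February).
112 ÷ 7 = 16 full weeks with remainder 0, so 16 more Sundays after the first → 17.

17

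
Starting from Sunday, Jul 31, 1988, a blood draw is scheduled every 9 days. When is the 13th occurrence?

Nov 16, 1988

The 13th occurrence is 12 intervals after the first: 12 × 9 = 108 days after Jul 31, 1988.
Jul has 31 days — 0 days to the end of Jul leaves 108.
Aug has 31 days (77 left).
Sep has 30 days (47 left).
Oct has 31 days (16 left).
16 days into Nov → Nov 16, 1988.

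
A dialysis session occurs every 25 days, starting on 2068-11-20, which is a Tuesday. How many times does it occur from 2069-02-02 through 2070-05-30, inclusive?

20

Occurrences land 25·i days after 2068-11-20 for i = 0, 1, 2, …
2069-02-02 is 74 days after the start; 74 ÷ 25 = 2 remainder 24; since the remainder is 24, round up to i = 3. First occurrence in the window: #4 on 2069-02-03 (3×25 = 75 days in).
2070-05-30 is 556 days after the start; 556 ÷ 25 = 22 remainder 6. Last occurrence in the window: #23 on 2070-05-24.
Occurrences #4 through #23: 20 in total.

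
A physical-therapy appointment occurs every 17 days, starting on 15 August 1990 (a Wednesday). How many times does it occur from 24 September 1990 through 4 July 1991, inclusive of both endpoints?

17

Occurrences land 17·i days after 15 August 1990 for i = 0, 1, 2, …
24 September 1990 is 40 days after the start; 40 ÷ 17 = 2 remainder 6; since the remainder is 6, round up to i = 3. First occurrence in the window: #4 on 5 October 1990 (3×17 = 51 days in).
4 July 1991 is 323 days after the start; 323 ÷ 17 = 19 remainder 0. Last occurrence in the window: #20 on 4 July 1991.
Occurrences #4 through #20: 17 in total.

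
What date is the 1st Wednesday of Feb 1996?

Feb 7, 1996

The first Wednesday of Feb 1996 is Feb 7.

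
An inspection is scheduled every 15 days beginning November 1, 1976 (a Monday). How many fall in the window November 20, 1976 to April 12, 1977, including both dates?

9

Occurrences land 15·i days after November 1, 1976 for i = 0, 1, 2, …
November 20, 1976 is 19 days after the start; 19 ÷ 15 = 1 remainder 4; since the remainder is 4, round up to i = 2. First occurrence in the window: #3 on December 1, 1976 (2×15 = 30 days in).
April 12, 1977 is 162 days after the start; 162 ÷ 15 = 10 remainder 12. Last occurrence in the window: #11 on March 31, 1977.
Occurrences #3 through #11: 9 in total.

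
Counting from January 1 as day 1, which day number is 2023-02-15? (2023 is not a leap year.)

Days in months before February: 31 = 31.
Plus 15 days into February → day 46.

46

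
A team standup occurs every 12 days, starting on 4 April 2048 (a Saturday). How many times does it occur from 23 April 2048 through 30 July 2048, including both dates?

Occurrences land 12·i days after 4 April 2048 for i = 0, 1, 2, …
23 April 2048 is 19 days after the start; 19 ÷ 12 = 1 remainder 7; since the remainder is 7, round up to i = 2. First occurrence in the window: #3 on 28 April 2048 (2×12 = 24 days in).
30 July 2048 is 117 days after the start; 117 ÷ 12 = 9 remainder 9. Last occurrence in the window: #10 on 21 July 2048.
Occurrences #3 through #10: 8 in total.

8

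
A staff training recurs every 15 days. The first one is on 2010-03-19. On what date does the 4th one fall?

2010-05-03

The 4th occurrence is 3 intervals after the first: 3 × 15 = 45 days after 2010-03-19.
March has 31 days — 12 days to the end of March leaves 33.
April has 30 days (3 left).
3 days into May → 2010-05-03.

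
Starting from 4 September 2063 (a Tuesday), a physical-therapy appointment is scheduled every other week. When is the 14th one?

4 March 2064

The 14th occurrence is 13 intervals after the first: 13 × 14 = 182 days after 4 September 2063.
September has 30 days — 26 days to the end of September leaves 156.
October has 31 days (125 left).
November has 30 days (95 left).
December has 31 days (64 left).
January has 31 days (33 left).
February has 29 days (4 left).
4 days into March → 4 March 2064.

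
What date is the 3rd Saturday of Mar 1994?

Mar 19, 1994

Mar 1994 begins on a Tuesday, so the first Saturday is Mar 5 (4 days later).
The 3rd Saturday is 2 weeks later: 5 + 14 = 19.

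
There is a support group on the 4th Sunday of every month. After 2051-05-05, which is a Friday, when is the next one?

2051-05-28

May 2051 starts on a Monday; its first Sunday is the 7th, so the 4th Sunday is the 28th — 2051-05-28.
2051-05-28 is after 2051-05-05, so that is the next one.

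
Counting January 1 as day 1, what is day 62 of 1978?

Mar 3, 1978

Jan has 31 days (62 − 31 = 31 remain).
Feb has 28 days (31 − 28 = 3 remain).
3 into Mar → Mar 3.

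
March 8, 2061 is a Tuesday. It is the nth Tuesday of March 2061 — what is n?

2nd

Day 8 falls in week ⌈8/7⌉ of the month.
Days 1–7 hold the 1st Tuesday, 8–14 the 2nd, 15–21 the 3rd, 22–28 the 4th, 29–31 the 5th.
8 is in the range for the 2nd.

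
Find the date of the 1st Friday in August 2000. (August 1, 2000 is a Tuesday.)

August 4, 2000

August 2000 begins on a Tuesday, so the first Friday is August 4 (3 days later).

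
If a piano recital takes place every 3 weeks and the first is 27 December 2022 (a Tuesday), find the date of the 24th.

23 April 2024

The 24th occurrence is 23 intervals after the first: 23 × 21 = 483 days after 27 December 2022.
December has 31 days — 4 days to the end of December leaves 479.
2023 has 365 days (114 left).
January has 31 days (83 left).
February has 29 days (54 left).
March has 31 days (23 left).
23 days into April → 23 April 2024.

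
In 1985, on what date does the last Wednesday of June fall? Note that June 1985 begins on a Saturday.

June 1985 begins on a Saturday, so the first Wednesday is June 5 (4 days later).
June 1985 has 30 days. Adding weeks: 5, 12, 19, 26 — the last one ≤ 30 is the 26th.

1985-06-26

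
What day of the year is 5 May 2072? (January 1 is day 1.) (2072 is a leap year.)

Days in months before May: 31 + 29 + 31 + 30 = 121.
Plus 5 days into May → day 126.

126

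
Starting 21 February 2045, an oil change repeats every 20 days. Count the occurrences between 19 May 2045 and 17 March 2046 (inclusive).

15

Occurrences land 20·i days after 21 February 2045 for i = 0, 1, 2, …
19 May 2045 is 87 days after the start; 87 ÷ 20 = 4 remainder 7; since the remainder is 7, round up to i = 5. First occurrence in the window: #6 on 1 June 2045 (5×20 = 100 days in).
17 March 2046 is 389 days after the start; 389 ÷ 20 = 19 remainder 9. Last occurrence in the window: #20 on 8 March 2046.
Occurrences #6 through #20: 15 in total.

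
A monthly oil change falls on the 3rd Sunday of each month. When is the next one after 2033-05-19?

May 2033 starts on a Sunday; its first Sunday is the 1st, so the 3rd Sunday is the 15th — 2033-05-15.
That is not after 2033-05-19, so look at June 2033.
June 2033 starts on a Wednesday; its first Sunday is the 5th, so the 3rd Sunday is the 19th — 2033-06-19.

2033-06-19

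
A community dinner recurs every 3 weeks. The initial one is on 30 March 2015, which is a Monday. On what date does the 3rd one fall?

The 3rd occurrence is 2 intervals after the first: 2 × 21 = 42 days after 30 March 2015.
March has 31 days — 1 day to the end of March leaves 41.
April has 30 days (11 left).
11 days into May → 11 May 2015.

11 May 2015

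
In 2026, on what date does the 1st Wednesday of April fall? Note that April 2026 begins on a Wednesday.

1 April 2026

April 2026 begins on a Wednesday, so the first Wednesday is April 1.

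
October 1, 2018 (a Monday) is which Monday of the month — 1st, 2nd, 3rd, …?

1st

Day 1 falls in week ⌈1/7⌉ of the month.
Days 1–7 hold the 1st Monday, 8–14 the 2nd, 15–21 the 3rd, 22–28 the 4th, 29–31 the 5th.
1 is in the range for the 1st.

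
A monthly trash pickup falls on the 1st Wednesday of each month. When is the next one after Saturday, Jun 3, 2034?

Jun 7, 2034

Jun 2034 starts on a Thursday, so its 1st Wednesday is Jun 7, 2034 (6 days in).
Jun 7, 2034 is after Jun 3, 2034, so that is the next one.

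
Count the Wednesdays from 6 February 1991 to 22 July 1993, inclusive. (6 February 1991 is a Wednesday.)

129

6 February 1991 is a Wednesday; the first Wednesday on or after it is 6 February 1991.
From 6 February 1991 to 22 July 1993: 328 + 366 + 203 = 897 days (rest of 1991, 1992, to 22 July 1993 in 1993).
897 ÷ 7 = 128 full weeks with remainder 1, so 128 more Wednesdays after the first → 129.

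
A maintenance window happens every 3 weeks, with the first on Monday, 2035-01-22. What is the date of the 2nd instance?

2035-02-12

The 2nd occurrence is 1 interval after the first: 1 × 21 = 21 days after 2035-01-22.
January has 31 days — 9 days to the end of January leaves 12.
12 days into February → 2035-02-12.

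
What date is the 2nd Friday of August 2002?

The first Friday of August 2002 is August 2.
The 2nd Friday is 1 weeks later: 2 + 7 = 9.

9 August 2002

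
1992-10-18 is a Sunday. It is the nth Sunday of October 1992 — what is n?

3rd

Day 18 falls in week ⌈18/7⌉ of the month.
Days 1–7 hold the 1st Sunday, 8–14 the 2nd, 15–21 the 3rd, 22–28 the 4th, 29–31 the 5th.
18 is in the range for the 3rd.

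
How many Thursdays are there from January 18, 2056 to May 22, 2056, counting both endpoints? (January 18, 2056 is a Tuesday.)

January 18, 2056 is a Tuesday; the first Thursday on or after it is January 20, 2056 (2 days later).
From January 20, 2056 to May 22, 2056: 11 + 29 + 31 + 30 + 22 = 123 days (rest of January, February, March, April, May).
123 ÷ 7 = 17 full weeks with remainder 4, so 17 more Thursdays after the first → 18.

18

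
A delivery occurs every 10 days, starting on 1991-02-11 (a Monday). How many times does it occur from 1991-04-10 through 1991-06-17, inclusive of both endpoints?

7

Occurrences land 10·i days after 1991-02-11 for i = 0, 1, 2, …
1991-04-10 is 58 days after the start; 58 ÷ 10 = 5 remainder 8; since the remainder is 8, round up to i = 6. First occurrence in the window: #7 on 1991-04-12 (6×10 = 60 days in).
1991-06-17 is 126 days after the start; 126 ÷ 10 = 12 remainder 6. Last occurrence in the window: #13 on 1991-06-11.
Occurrences #7 through #13: 7 in total.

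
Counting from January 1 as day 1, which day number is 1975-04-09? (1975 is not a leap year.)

99

Days in months before April: 31 + 28 + 31 = 90.
Plus 9 days into April → day 99.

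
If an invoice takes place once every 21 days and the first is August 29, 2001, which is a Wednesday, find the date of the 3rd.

The 3rd occurrence is 2 intervals after the first: 2 × 21 = 42 days after August 29, 2001.
August has 31 days — 2 days to the end of August leaves 40.
September has 30 days (10 left).
10 days into October → October 10, 2001.

October 10, 2001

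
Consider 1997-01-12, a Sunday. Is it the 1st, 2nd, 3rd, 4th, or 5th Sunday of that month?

Day 12 falls in week ⌈12/7⌉ of the month.
Days 1–7 hold the 1st Sunday, 8–14 the 2nd, 15–21 the 3rd, 22–28 the 4th, 29–31 the 5th.
12 is in the range for the 2nd.

2nd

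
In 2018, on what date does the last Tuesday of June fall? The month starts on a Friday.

June 26, 2018

June 2018 begins on a Friday, so the first Tuesday is June 5 (4 days later).
June 2018 has 30 days. Adding weeks: 5, 12, 19, 26 — the last one ≤ 30 is the 26th.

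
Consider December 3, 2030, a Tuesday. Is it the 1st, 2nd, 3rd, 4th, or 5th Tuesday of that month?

1st

Day 3 falls in week ⌈3/7⌉ of the month.
Days 1–7 hold the 1st Tuesday, 8–14 the 2nd, 15–21 the 3rd, 22–28 the 4th, 29–31 the 5th.
3 is in the range for the 1st.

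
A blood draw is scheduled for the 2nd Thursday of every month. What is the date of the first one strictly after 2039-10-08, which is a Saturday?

October 2039 starts on a Saturday; its first Thursday is the 6th, so the 2nd Thursday is the 13th — 2039-10-13.
2039-10-13 is after 2039-10-08, so that is the next one.

2039-10-13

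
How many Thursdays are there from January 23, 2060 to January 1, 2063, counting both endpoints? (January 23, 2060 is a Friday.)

153

January 23, 2060 is a Friday; the first Thursday on or after it is January 29, 2060 (6 days later).
From January 29, 2060 to January 1, 2063: 337 + 365 + 365 + 1 = 1068 days (rest of 2060, 2061, 2062, to January 1, 2063 in 2063).
1068 ÷ 7 = 152 full weeks with remainder 4, so 152 more Thursdays after the first → 153.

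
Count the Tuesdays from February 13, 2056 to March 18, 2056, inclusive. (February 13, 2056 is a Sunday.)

February 13, 2056 is a Sunday; the first Tuesday on or after it is February 15, 2056 (2 days later).
From February 15, 2056 to March 18, 2056: 14 + 18 = 32 days (rest of February, March).
32 ÷ 7 = 4 full weeks with remainder 4, so 4 more Tuesdays after the first → 5.

5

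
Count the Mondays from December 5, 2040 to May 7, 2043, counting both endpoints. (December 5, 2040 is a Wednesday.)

December 5, 2040 is a Wednesday; the first Monday on or after it is December 10, 2040 (5 days later).
From December 10, 2040 to May 7, 2043: 21 + 365 + 365 + 127 = 878 days (rest of 2040, 2041, 2042, to May 7, 2043 in 2043).
878 ÷ 7 = 125 full weeks with remainder 3, so 125 more Mondays after the first → 126.

126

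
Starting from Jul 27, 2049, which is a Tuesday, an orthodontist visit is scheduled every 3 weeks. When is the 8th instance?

The 8th occurrence is 7 intervals after the first: 7 × 21 = 147 days after Jul 27, 2049.
Jul has 31 days — 4 days to the end of Jul leaves 143.
Aug has 31 days (112 left).
Sep has 30 days (82 left).
Oct has 31 days (51 left).
Nov has 30 days (21 left).
21 days into Dec → Dec 21, 2049.

Dec 21, 2049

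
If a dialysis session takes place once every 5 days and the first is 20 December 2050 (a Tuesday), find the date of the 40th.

3 July 2051

The 40th occurrence is 39 intervals after the first: 39 × 5 = 195 days after 20 December 2050.
December has 31 days — 11 days to the end of December leaves 184.
January has 31 days (153 left).
February has 28 days (125 left).
March has 31 days (94 left).
April has 30 days (64 left).
May has 31 days (33 left).
June has 30 days (3 left).
3 days into July → 3 July 2051.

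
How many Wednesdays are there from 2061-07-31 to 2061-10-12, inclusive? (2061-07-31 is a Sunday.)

11

2061-07-31 is a Sunday; the first Wednesday on or after it is 2061-08-03 (3 days later).
From 2061-08-03 to 2061-10-12: 28 + 30 + 12 = 70 days (rest of August, September, October).
70 ÷ 7 = 10 full weeks with remainder 0, so 10 more Wednesdays after the first → 11.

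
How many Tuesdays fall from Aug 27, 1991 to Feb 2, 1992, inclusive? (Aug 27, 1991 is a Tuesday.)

23

Aug 27, 1991 is a Tuesday; the first Tuesday on or after it is Aug 27, 1991.
From Aug 27, 1991 to Feb 2, 1992: 4 + 30 + 31 + 30 + 31 + 31 + 2 = 159 days (rest of Aug, Sep, Oct, Nov, Dec, Jan, Feb).
159 ÷ 7 = 22 full weeks with remainder 5, so 22 more Tuesdays after the first → 23.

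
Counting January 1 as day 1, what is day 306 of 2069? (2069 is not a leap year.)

January has 31 days (306 − 31 = 275 remain).
February has 28 days (275 − 28 = 247 remain).
March has 31 days (247 − 31 = 216 remain).
April has 30 days (216 − 30 = 186 remain).
May has 31 days (186 − 31 = 155 remain).
June has 30 days (155 − 30 = 125 remain).
July has 31 days (125 − 31 = 94 remain).
August has 31 days (94 − 31 = 63 remain).
September has 30 days (63 − 30 = 33 remain).
October has 31 days (33 − 31 = 2 remain).
2 into November → November 2.

November 2, 2069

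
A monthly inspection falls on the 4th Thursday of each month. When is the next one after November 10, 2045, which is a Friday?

November 23, 2045

November 2045 starts on a Wednesday; its first Thursday is the 2nd, so the 4th Thursday is the 23rd — November 23, 2045.
November 23, 2045 is after November 10, 2045, so that is the next one.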